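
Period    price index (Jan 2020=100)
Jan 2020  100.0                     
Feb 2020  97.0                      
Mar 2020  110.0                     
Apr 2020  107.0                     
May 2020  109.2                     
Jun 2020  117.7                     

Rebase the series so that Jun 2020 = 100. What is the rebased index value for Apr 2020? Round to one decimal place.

90.9

Rebased(Apr 2020) = 107.0 / 117.7 × 100 = 90.9091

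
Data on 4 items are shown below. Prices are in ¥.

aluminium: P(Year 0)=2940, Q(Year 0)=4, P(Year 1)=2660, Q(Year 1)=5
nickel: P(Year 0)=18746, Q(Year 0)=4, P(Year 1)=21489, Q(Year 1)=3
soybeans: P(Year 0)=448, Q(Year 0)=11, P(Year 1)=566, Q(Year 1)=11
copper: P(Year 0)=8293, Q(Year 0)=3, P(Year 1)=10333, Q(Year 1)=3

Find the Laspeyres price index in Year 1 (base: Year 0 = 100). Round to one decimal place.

Laspeyres price index uses base-period quantities as weights.
ΣP(Year 1)·Q(Year 0) = 2660×4 + 21489×4 + 566×11 + 10333×3 = 10640 + 85956 + 6226 + 30999 = 133821
ΣP(Year 0)·Q(Year 0) = 2940×4 + 18746×4 + 448×11 + 8293×3 = 11760 + 74984 + 4928 + 24879 = 116551
Index = 133821 / 116551 × 100 = 114.8175

114.8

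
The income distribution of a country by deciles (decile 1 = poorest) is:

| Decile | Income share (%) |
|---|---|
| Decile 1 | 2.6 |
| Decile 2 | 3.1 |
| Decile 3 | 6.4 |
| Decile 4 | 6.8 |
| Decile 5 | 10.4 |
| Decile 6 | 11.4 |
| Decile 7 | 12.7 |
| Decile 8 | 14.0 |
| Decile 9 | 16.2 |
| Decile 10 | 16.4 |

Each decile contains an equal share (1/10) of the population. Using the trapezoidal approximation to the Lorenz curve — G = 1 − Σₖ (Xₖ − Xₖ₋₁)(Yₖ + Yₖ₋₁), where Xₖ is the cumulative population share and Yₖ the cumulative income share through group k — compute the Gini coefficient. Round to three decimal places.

0.273

Cumulative income shares Yₖ: 0.0260, 0.0570, 0.1210, 0.1890, 0.2930, 0.4070, 0.5340, 0.6740, 0.8360, 1.0000
Σ (Xₖ−Xₖ₋₁)(Yₖ+Yₖ₋₁) = (1/10)(0.0260+0.0000) + (1/10)(0.0570+0.0260) + (1/10)(0.1210+0.0570) + (1/10)(0.1890+0.1210) + (1/10)(0.2930+0.1890) + (1/10)(0.4070+0.2930) + (1/10)(0.5340+0.4070) + (1/10)(0.6740+0.5340) + (1/10)(0.8360+0.6740) + (1/10)(1.0000+0.8360)
  = 0.0026 + 0.0083 + 0.0178 + 0.0310 + 0.0482 + 0.0700 + 0.0941 + 0.1208 + 0.1510 + 0.1836 = 0.7274
G = 1 − 0.7274 = 0.2726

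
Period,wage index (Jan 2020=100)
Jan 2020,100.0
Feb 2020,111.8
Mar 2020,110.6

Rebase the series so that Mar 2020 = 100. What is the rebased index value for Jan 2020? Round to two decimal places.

90.42

Rebased(Jan 2020) = 100.0 / 110.6 × 100 = 90.4159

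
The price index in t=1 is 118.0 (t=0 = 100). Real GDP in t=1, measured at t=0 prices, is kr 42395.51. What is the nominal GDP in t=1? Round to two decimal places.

50026.70

Nominal = Real × (Index/100) = 42395.51 × (118.0/100)
        = 42395.51 × 1.180 = 50026.7018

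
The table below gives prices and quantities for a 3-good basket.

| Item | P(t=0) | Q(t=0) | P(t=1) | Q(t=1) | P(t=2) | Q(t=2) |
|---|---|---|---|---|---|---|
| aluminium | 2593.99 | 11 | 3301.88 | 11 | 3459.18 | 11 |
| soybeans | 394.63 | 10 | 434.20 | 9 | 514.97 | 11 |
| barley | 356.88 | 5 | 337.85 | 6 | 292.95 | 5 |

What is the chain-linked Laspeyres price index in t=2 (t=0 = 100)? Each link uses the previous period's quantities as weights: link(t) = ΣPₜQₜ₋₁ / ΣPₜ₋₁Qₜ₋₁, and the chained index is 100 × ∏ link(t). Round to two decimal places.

130.00

Link t=0→t=1:
ΣP(t=1)Q(t=0) = 3301.88×11 + 434.20×10 + 337.85×5 = 36320.68 + 4342 + 1689.25 = 42351.93
ΣP(t=0)Q(t=0) = 2593.99×11 + 394.63×10 + 356.88×5 = 28533.89 + 3946.3 + 1784.4 = 34264.59
link = 42351.93/34264.59 = 1.236026
Link t=1→t=2:
ΣP(t=2)Q(t=1) = 3459.18×11 + 514.97×9 + 292.95×6 = 38050.98 + 4634.73 + 1757.7 = 44443.41
ΣP(t=1)Q(t=1) = 3301.88×11 + 434.20×9 + 337.85×6 = 36320.68 + 3907.8 + 2027.1 = 42255.58
link = 44443.41/42255.58 = 1.051776
Chained index = 100 × 1.236026 × 1.051776 = 130.0023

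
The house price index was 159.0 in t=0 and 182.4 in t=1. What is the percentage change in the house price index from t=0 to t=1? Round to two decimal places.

14.72%

Change = (182.4 − 159.0) / 159.0 × 100
       = 23.4 / 159.0 × 100 = 14.7170%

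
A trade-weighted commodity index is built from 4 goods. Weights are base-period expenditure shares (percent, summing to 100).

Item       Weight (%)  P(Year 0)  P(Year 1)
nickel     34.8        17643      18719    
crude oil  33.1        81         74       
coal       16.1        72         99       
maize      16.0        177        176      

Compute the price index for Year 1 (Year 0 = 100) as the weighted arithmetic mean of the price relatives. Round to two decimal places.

nickel: 34.8 × (18719/17643) = 34.8 × 1.060987 = 36.9224
crude oil: 33.1 × (74/81) = 33.1 × 0.913580 = 30.2395
coal: 16.1 × (99/72) = 16.1 × 1.375000 = 22.1375
maize: 16.0 × (176/177) = 16.0 × 0.994350 = 15.9096
Index = Σ wᵢ·(p₁ᵢ/p₀ᵢ) = 36.9224 + 30.2395 + 22.1375 + 15.9096 = 105.2090

105.21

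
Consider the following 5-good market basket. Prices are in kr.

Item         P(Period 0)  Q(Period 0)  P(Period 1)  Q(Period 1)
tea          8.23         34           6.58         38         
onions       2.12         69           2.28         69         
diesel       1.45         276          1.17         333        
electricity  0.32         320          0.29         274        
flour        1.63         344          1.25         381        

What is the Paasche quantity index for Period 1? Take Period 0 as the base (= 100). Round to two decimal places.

110.26

Paasche quantity index uses current-period prices as weights.
ΣP(Period 1)·Q(Period 1) = 6.58×38 + 2.28×69 + 1.17×333 + 0.29×274 + 1.25×381 = 250.04 + 157.32 + 389.61 + 79.46 + 476.25 = 1352.68
ΣP(Period 1)·Q(Period 0) = 6.58×34 + 2.28×69 + 1.17×276 + 0.29×320 + 1.25×344 = 223.72 + 157.32 + 322.92 + 92.8 + 430 = 1226.76
Index = 1352.68 / 1226.76 × 100 = 110.2644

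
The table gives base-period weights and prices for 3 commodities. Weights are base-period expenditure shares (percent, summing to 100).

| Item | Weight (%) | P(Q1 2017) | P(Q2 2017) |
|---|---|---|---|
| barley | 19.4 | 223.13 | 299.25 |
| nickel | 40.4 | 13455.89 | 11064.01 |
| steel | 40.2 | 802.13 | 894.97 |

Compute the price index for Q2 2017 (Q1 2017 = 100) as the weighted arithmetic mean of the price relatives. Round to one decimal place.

barley: 19.4 × (299.25/223.13) = 19.4 × 1.341146 = 26.0182
nickel: 40.4 × (11064.01/13455.89) = 40.4 × 0.822243 = 33.2186
steel: 40.2 × (894.97/802.13) = 40.2 × 1.115742 = 44.8528
Index = Σ wᵢ·(p₁ᵢ/p₀ᵢ) = 26.0182 + 33.2186 + 44.8528 = 104.0897

104.1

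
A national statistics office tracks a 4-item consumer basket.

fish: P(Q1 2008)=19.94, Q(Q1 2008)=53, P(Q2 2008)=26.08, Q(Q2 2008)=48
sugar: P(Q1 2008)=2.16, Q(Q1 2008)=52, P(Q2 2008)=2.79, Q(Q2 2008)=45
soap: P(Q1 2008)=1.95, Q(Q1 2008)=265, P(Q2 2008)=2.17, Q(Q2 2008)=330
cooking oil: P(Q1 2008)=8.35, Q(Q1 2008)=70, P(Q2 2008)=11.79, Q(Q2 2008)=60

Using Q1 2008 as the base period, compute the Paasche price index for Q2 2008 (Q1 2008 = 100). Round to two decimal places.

Paasche price index uses current-period quantities as weights.
ΣP(Q2 2008)·Q(Q2 2008) = 26.08×48 + 2.79×45 + 2.17×330 + 11.79×60 = 1251.84 + 125.55 + 716.1 + 707.4 = 2800.89
ΣP(Q1 2008)·Q(Q2 2008) = 19.94×48 + 2.16×45 + 1.95×330 + 8.35×60 = 957.12 + 97.2 + 643.5 + 501 = 2198.82
Index = 2800.89 / 2198.82 × 100 = 127.3815

127.38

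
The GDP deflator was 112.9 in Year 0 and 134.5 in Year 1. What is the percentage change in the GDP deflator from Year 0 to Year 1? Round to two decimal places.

19.13%

Change = (134.5 − 112.9) / 112.9 × 100
       = 21.6 / 112.9 × 100 = 19.1320%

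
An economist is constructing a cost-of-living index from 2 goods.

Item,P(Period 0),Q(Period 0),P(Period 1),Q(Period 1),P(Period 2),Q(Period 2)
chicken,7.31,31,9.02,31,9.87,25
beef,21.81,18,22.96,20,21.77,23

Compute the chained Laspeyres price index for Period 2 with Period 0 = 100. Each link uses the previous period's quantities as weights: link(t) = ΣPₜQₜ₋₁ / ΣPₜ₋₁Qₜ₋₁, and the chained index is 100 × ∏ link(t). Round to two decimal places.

Link Period 0→Period 1:
ΣP(Period 1)Q(Period 0) = 9.02×31 + 22.96×18 = 279.62 + 413.28 = 692.9
ΣP(Period 0)Q(Period 0) = 7.31×31 + 21.81×18 = 226.61 + 392.58 = 619.19
link = 692.9/619.19 = 1.119043
Link Period 1→Period 2:
ΣP(Period 2)Q(Period 1) = 9.87×31 + 21.77×20 = 305.97 + 435.4 = 741.37
ΣP(Period 1)Q(Period 1) = 9.02×31 + 22.96×20 = 279.62 + 459.2 = 738.82
link = 741.37/738.82 = 1.003451
Chained index = 100 × 1.119043 × 1.003451 = 112.2905

112.29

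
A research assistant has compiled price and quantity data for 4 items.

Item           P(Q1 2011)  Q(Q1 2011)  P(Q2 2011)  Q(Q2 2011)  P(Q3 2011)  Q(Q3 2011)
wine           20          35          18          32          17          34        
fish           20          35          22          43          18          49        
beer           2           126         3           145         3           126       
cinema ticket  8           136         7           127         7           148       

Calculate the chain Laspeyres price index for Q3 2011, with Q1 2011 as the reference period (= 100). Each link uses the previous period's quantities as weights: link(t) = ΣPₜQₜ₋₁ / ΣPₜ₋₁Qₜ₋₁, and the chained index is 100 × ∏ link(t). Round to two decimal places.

92.49

Link Q1 2011→Q2 2011:
ΣP(Q2 2011)Q(Q1 2011) = 18×35 + 22×35 + 3×126 + 7×136 = 630 + 770 + 378 + 952 = 2730
ΣP(Q1 2011)Q(Q1 2011) = 20×35 + 20×35 + 2×126 + 8×136 = 700 + 700 + 252 + 1088 = 2740
link = 2730/2740 = 0.996350
Link Q2 2011→Q3 2011:
ΣP(Q3 2011)Q(Q2 2011) = 17×32 + 18×43 + 3×145 + 7×127 = 544 + 774 + 435 + 889 = 2642
ΣP(Q2 2011)Q(Q2 2011) = 18×32 + 22×43 + 3×145 + 7×127 = 576 + 946 + 435 + 889 = 2846
link = 2642/2846 = 0.928320
Chained index = 100 × 0.996350 × 0.928320 = 92.4932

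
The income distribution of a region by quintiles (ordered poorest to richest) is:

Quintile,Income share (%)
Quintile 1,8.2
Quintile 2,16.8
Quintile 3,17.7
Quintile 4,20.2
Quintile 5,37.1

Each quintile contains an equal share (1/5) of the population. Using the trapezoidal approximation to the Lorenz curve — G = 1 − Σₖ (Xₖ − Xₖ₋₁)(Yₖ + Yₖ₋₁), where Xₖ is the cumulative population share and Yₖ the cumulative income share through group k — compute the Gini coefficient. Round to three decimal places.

0.245

Cumulative income shares Yₖ: 0.0820, 0.2500, 0.4270, 0.6290, 1.0000
Σ (Xₖ−Xₖ₋₁)(Yₖ+Yₖ₋₁) = (1/5)(0.0820+0.0000) + (1/5)(0.2500+0.0820) + (1/5)(0.4270+0.2500) + (1/5)(0.6290+0.4270) + (1/5)(1.0000+0.6290)
  = 0.0164 + 0.0664 + 0.1354 + 0.2112 + 0.3258 = 0.7552
G = 1 − 0.7552 = 0.2448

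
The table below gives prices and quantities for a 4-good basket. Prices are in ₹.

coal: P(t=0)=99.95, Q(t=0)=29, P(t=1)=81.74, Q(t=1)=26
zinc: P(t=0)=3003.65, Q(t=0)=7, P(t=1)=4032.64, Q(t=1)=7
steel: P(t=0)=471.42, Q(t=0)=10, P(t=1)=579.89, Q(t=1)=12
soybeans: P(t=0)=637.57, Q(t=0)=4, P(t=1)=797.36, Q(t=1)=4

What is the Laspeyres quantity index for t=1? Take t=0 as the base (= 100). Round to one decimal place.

102.1

Laspeyres quantity index uses base-period prices as weights.
ΣP(t=0)·Q(t=1) = 99.95×26 + 3003.65×7 + 471.42×12 + 637.57×4 = 2598.7 + 21025.55 + 5657.04 + 2550.28 = 31831.57
ΣP(t=0)·Q(t=0) = 99.95×29 + 3003.65×7 + 471.42×10 + 637.57×4 = 2898.55 + 21025.55 + 4714.2 + 2550.28 = 31188.58
Index = 31831.57 / 31188.58 × 100 = 102.0616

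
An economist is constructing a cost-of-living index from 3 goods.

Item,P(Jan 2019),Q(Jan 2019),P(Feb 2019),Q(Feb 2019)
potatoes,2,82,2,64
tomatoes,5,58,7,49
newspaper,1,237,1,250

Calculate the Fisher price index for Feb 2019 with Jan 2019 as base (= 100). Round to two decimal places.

116.26

Laspeyres component (base-period weights):
ΣP(Feb 2019)Q(Jan 2019) = 2×82 + 7×58 + 1×237 = 164 + 406 + 237 = 807
ΣP(Jan 2019)Q(Jan 2019) = 2×82 + 5×58 + 1×237 = 164 + 290 + 237 = 691
L = 807 / 691 × 100 = 116.7873
Paasche component (current-period weights):
ΣP(Feb 2019)Q(Feb 2019) = 2×64 + 7×49 + 1×250 = 128 + 343 + 250 = 721
ΣP(Jan 2019)Q(Feb 2019) = 2×64 + 5×49 + 1×250 = 128 + 245 + 250 = 623
P = 721 / 623 × 100 = 115.7303
Fisher = √(L × P) = √(116.7873 × 115.7303) = 116.2576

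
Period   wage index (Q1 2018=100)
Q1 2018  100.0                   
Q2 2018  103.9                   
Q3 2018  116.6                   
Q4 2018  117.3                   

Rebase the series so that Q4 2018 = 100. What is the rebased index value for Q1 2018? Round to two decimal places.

Rebased(Q1 2018) = 100.0 / 117.3 × 100 = 85.2515

85.25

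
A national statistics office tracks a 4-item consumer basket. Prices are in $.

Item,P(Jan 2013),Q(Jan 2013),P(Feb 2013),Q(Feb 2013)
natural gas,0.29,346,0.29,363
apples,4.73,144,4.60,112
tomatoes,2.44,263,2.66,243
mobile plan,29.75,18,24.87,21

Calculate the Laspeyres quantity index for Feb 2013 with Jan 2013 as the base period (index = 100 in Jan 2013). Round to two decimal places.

94.59

Laspeyres quantity index uses base-period prices as weights.
ΣP(Jan 2013)·Q(Feb 2013) = 0.29×363 + 4.73×112 + 2.44×243 + 29.75×21 = 105.27 + 529.76 + 592.92 + 624.75 = 1852.7
ΣP(Jan 2013)·Q(Jan 2013) = 0.29×346 + 4.73×144 + 2.44×263 + 29.75×18 = 100.34 + 681.12 + 641.72 + 535.5 = 1958.68
Index = 1852.7 / 1958.68 × 100 = 94.5892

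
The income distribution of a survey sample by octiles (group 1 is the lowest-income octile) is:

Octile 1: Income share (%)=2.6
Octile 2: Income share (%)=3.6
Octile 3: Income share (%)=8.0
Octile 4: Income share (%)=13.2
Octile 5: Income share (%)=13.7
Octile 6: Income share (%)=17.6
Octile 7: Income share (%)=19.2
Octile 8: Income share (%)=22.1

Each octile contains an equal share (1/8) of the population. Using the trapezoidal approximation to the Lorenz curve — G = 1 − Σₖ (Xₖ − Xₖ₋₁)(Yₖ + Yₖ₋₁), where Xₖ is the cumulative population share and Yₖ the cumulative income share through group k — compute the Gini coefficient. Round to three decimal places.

0.305

Cumulative income shares Yₖ: 0.0260, 0.0620, 0.1420, 0.2740, 0.4110, 0.5870, 0.7790, 1.0000
Σ (Xₖ−Xₖ₋₁)(Yₖ+Yₖ₋₁) = (1/8)(0.0260+0.0000) + (1/8)(0.0620+0.0260) + (1/8)(0.1420+0.0620) + (1/8)(0.2740+0.1420) + (1/8)(0.4110+0.2740) + (1/8)(0.5870+0.4110) + (1/8)(0.7790+0.5870) + (1/8)(1.0000+0.7790)
  = 0.0033 + 0.0110 + 0.0255 + 0.0520 + 0.0856 + 0.1248 + 0.1708 + 0.2224 = 0.6953
G = 1 − 0.6953 = 0.3047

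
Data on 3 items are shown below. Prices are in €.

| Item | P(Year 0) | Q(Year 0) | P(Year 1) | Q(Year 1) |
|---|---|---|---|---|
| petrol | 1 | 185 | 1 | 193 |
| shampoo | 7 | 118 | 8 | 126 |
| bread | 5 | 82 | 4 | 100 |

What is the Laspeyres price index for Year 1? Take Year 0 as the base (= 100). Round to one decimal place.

Laspeyres price index uses base-period quantities as weights.
ΣP(Year 1)·Q(Year 0) = 1×185 + 8×118 + 4×82 = 185 + 944 + 328 = 1457
ΣP(Year 0)·Q(Year 0) = 1×185 + 7×118 + 5×82 = 185 + 826 + 410 = 1421
Index = 1457 / 1421 × 100 = 102.5334

102.5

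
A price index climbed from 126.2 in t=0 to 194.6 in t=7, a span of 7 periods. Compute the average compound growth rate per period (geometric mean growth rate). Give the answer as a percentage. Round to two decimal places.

Growth factor = (194.6/126.2)^(1/7) = (1.541997)^(1/7) = 1.063822
Growth rate = 1.063822 − 1 = 0.063822 = 6.3822%

6.38%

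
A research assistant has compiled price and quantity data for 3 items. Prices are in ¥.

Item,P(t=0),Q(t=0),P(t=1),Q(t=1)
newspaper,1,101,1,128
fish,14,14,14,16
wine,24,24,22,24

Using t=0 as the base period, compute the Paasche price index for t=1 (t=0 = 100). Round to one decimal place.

Paasche price index uses current-period quantities as weights.
ΣP(t=1)·Q(t=1) = 1×128 + 14×16 + 22×24 = 128 + 224 + 528 = 880
ΣP(t=0)·Q(t=1) = 1×128 + 14×16 + 24×24 = 128 + 224 + 576 = 928
Index = 880 / 928 × 100 = 94.8276

94.8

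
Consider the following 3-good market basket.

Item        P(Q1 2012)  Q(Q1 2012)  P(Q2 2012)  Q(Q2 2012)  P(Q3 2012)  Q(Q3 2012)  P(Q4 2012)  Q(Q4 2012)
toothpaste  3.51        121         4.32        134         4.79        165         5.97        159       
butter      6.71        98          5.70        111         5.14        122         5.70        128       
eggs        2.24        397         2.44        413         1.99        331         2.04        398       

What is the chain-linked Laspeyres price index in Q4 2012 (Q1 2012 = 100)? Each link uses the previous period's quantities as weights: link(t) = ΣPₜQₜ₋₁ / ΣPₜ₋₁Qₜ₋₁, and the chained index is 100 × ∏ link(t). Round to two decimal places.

108.14

Link Q1 2012→Q2 2012:
ΣP(Q2 2012)Q(Q1 2012) = 4.32×121 + 5.70×98 + 2.44×397 = 522.72 + 558.6 + 968.68 = 2050
ΣP(Q1 2012)Q(Q1 2012) = 3.51×121 + 6.71×98 + 2.24×397 = 424.71 + 657.58 + 889.28 = 1971.57
link = 2050/1971.57 = 1.039780
Link Q2 2012→Q3 2012:
ΣP(Q3 2012)Q(Q2 2012) = 4.79×134 + 5.14×111 + 1.99×413 = 641.86 + 570.54 + 821.87 = 2034.27
ΣP(Q2 2012)Q(Q2 2012) = 4.32×134 + 5.70×111 + 2.44×413 = 578.88 + 632.7 + 1007.72 = 2219.3
link = 2034.27/2219.3 = 0.916627
Link Q3 2012→Q4 2012:
ΣP(Q4 2012)Q(Q3 2012) = 5.97×165 + 5.70×122 + 2.04×331 = 985.05 + 695.4 + 675.24 = 2355.69
ΣP(Q3 2012)Q(Q3 2012) = 4.79×165 + 5.14×122 + 1.99×331 = 790.35 + 627.08 + 658.69 = 2076.12
link = 2355.69/2076.12 = 1.134660
Chained index = 100 × 1.039780 × 0.916627 × 1.134660 = 108.1434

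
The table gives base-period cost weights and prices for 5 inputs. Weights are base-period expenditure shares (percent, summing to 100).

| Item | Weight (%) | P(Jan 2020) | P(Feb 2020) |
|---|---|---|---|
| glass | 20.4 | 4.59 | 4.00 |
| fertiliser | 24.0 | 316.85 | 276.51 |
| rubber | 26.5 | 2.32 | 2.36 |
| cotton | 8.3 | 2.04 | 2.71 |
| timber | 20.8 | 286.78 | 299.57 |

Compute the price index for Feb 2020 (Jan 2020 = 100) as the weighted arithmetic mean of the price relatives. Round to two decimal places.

glass: 20.4 × (4.00/4.59) = 20.4 × 0.871460 = 17.7778
fertiliser: 24.0 × (276.51/316.85) = 24.0 × 0.872684 = 20.9444
rubber: 26.5 × (2.36/2.32) = 26.5 × 1.017241 = 26.9569
cotton: 8.3 × (2.71/2.04) = 8.3 × 1.328431 = 11.0260
timber: 20.8 × (299.57/286.78) = 20.8 × 1.044599 = 21.7277
Index = Σ wᵢ·(p₁ᵢ/p₀ᵢ) = 17.7778 + 20.9444 + 26.9569 + 11.0260 + 21.7277 = 98.4327

98.43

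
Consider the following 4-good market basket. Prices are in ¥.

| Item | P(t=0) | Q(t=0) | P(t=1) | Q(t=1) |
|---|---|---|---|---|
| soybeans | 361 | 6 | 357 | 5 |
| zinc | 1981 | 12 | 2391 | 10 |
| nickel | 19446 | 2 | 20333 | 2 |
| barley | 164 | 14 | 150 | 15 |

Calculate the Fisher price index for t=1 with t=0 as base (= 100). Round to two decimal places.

109.30

Laspeyres component (base-period weights):
ΣP(t=1)Q(t=0) = 357×6 + 2391×12 + 20333×2 + 150×14 = 2142 + 28692 + 40666 + 2100 = 73600
ΣP(t=0)Q(t=0) = 361×6 + 1981×12 + 19446×2 + 164×14 = 2166 + 23772 + 38892 + 2296 = 67126
L = 73600 / 67126 × 100 = 109.6445
Paasche component (current-period weights):
ΣP(t=1)Q(t=1) = 357×5 + 2391×10 + 20333×2 + 150×15 = 1785 + 23910 + 40666 + 2250 = 68611
ΣP(t=0)Q(t=1) = 361×5 + 1981×10 + 19446×2 + 164×15 = 1805 + 19810 + 38892 + 2460 = 62967
P = 68611 / 62967 × 100 = 108.9634
Fisher = √(L × P) = √(109.6445 × 108.9634) = 109.3035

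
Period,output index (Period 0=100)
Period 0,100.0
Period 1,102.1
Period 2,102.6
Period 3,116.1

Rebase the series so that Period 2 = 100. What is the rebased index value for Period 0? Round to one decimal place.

97.5

Rebased(Period 0) = 100.0 / 102.6 × 100 = 97.4659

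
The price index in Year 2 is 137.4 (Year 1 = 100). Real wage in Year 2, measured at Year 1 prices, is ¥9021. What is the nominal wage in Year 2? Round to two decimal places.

Nominal = Real × (Index/100) = 9021 × (137.4/100)
        = 9021 × 1.374 = 12394.8540

12394.85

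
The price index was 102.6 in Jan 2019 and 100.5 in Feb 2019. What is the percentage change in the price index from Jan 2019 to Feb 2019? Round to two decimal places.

-2.05%

Change = (100.5 − 102.6) / 102.6 × 100
       = -2.1 / 102.6 × 100 = -2.0468%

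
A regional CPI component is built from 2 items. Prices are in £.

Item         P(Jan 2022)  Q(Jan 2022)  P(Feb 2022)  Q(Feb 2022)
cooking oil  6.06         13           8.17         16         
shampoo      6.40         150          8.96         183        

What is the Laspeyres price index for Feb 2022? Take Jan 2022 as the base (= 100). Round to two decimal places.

Laspeyres price index uses base-period quantities as weights.
ΣP(Feb 2022)·Q(Jan 2022) = 8.17×13 + 8.96×150 = 106.21 + 1344 = 1450.21
ΣP(Jan 2022)·Q(Jan 2022) = 6.06×13 + 6.40×150 = 78.78 + 960 = 1038.78
Index = 1450.21 / 1038.78 × 100 = 139.6070

139.61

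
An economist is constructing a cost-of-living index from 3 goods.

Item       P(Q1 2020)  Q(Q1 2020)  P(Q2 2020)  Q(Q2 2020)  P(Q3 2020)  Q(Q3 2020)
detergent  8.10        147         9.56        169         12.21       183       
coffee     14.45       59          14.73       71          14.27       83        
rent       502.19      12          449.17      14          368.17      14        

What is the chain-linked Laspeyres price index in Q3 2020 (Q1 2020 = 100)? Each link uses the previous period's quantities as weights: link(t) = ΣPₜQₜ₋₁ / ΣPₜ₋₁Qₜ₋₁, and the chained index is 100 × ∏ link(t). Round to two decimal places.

Link Q1 2020→Q2 2020:
ΣP(Q2 2020)Q(Q1 2020) = 9.56×147 + 14.73×59 + 449.17×12 = 1405.32 + 869.07 + 5390.04 = 7664.43
ΣP(Q1 2020)Q(Q1 2020) = 8.10×147 + 14.45×59 + 502.19×12 = 1190.7 + 852.55 + 6026.28 = 8069.53
link = 7664.43/8069.53 = 0.949799
Link Q2 2020→Q3 2020:
ΣP(Q3 2020)Q(Q2 2020) = 12.21×169 + 14.27×71 + 368.17×14 = 2063.49 + 1013.17 + 5154.38 = 8231.04
ΣP(Q2 2020)Q(Q2 2020) = 9.56×169 + 14.73×71 + 449.17×14 = 1615.64 + 1045.83 + 6288.38 = 8949.85
link = 8231.04/8949.85 = 0.919685
Chained index = 100 × 0.949799 × 0.919685 = 87.3515

87.35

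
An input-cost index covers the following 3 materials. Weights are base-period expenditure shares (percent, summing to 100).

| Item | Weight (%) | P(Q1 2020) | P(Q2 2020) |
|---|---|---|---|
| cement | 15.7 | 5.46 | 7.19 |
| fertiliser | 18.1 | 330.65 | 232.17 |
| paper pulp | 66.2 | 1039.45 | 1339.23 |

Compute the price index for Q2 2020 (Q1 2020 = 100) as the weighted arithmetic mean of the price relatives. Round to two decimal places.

cement: 15.7 × (7.19/5.46) = 15.7 × 1.316850 = 20.6745
fertiliser: 18.1 × (232.17/330.65) = 18.1 × 0.702162 = 12.7091
paper pulp: 66.2 × (1339.23/1039.45) = 66.2 × 1.288403 = 85.2922
Index = Σ wᵢ·(p₁ᵢ/p₀ᵢ) = 20.6745 + 12.7091 + 85.2922 = 118.6759

118.68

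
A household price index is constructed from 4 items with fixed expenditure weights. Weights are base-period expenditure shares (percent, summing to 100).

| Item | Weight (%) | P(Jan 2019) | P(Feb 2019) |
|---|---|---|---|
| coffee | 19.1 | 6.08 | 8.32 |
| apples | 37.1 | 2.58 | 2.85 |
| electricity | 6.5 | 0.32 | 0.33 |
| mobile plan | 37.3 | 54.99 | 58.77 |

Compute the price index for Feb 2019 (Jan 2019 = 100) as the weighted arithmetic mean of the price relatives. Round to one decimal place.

113.7

coffee: 19.1 × (8.32/6.08) = 19.1 × 1.368421 = 26.1368
apples: 37.1 × (2.85/2.58) = 37.1 × 1.104651 = 40.9826
electricity: 6.5 × (0.33/0.32) = 6.5 × 1.031250 = 6.7031
mobile plan: 37.3 × (58.77/54.99) = 37.3 × 1.068740 = 39.8640
Index = Σ wᵢ·(p₁ᵢ/p₀ᵢ) = 26.1368 + 40.9826 + 6.7031 + 39.8640 = 113.6865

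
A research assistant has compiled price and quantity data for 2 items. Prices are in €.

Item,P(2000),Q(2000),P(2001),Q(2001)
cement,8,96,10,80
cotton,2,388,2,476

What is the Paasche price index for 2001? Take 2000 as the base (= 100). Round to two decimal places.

110.05

Paasche price index uses current-period quantities as weights.
ΣP(2001)·Q(2001) = 10×80 + 2×476 = 800 + 952 = 1752
ΣP(2000)·Q(2001) = 8×80 + 2×476 = 640 + 952 = 1592
Index = 1752 / 1592 × 100 = 110.0503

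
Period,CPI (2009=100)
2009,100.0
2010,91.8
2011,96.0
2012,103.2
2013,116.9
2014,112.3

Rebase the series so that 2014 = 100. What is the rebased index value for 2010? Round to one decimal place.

81.7

Rebased(2010) = 91.8 / 112.3 × 100 = 81.7453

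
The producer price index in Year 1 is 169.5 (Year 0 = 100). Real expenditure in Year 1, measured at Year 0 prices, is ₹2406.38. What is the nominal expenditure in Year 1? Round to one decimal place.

Nominal = Real × (Index/100) = 2406.38 × (169.5/100)
        = 2406.38 × 1.695 = 4078.8141

4078.8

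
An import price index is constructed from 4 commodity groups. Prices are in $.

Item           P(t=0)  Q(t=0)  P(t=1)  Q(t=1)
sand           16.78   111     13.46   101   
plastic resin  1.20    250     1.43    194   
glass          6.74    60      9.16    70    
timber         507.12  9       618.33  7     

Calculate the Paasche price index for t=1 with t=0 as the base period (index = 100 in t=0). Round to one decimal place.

111.0

Paasche price index uses current-period quantities as weights.
ΣP(t=1)·Q(t=1) = 13.46×101 + 1.43×194 + 9.16×70 + 618.33×7 = 1359.46 + 277.42 + 641.2 + 4328.31 = 6606.39
ΣP(t=0)·Q(t=1) = 16.78×101 + 1.20×194 + 6.74×70 + 507.12×7 = 1694.78 + 232.8 + 471.8 + 3549.84 = 5949.22
Index = 6606.39 / 5949.22 × 100 = 111.0463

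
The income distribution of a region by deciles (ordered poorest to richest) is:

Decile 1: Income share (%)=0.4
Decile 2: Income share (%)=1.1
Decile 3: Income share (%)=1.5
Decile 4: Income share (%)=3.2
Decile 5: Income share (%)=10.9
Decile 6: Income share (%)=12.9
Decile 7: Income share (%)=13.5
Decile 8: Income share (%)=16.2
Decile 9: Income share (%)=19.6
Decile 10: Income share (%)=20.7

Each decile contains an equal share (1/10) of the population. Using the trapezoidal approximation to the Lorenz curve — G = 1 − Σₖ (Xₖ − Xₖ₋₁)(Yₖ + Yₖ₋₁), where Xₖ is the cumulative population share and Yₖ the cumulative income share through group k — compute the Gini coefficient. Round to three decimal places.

0.419

Cumulative income shares Yₖ: 0.0040, 0.0150, 0.0300, 0.0620, 0.1710, 0.3000, 0.4350, 0.5970, 0.7930, 1.0000
Σ (Xₖ−Xₖ₋₁)(Yₖ+Yₖ₋₁) = (1/10)(0.0040+0.0000) + (1/10)(0.0150+0.0040) + (1/10)(0.0300+0.0150) + (1/10)(0.0620+0.0300) + (1/10)(0.1710+0.0620) + (1/10)(0.3000+0.1710) + (1/10)(0.4350+0.3000) + (1/10)(0.5970+0.4350) + (1/10)(0.7930+0.5970) + (1/10)(1.0000+0.7930)
  = 0.0004 + 0.0019 + 0.0045 + 0.0092 + 0.0233 + 0.0471 + 0.0735 + 0.1032 + 0.1390 + 0.1793 = 0.5814
G = 1 − 0.5814 = 0.4186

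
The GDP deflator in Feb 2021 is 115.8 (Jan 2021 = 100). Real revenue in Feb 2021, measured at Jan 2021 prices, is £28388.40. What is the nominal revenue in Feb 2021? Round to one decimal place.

Nominal = Real × (Index/100) = 28388.40 × (115.8/100)
        = 28388.40 × 1.158 = 32873.7672

32873.8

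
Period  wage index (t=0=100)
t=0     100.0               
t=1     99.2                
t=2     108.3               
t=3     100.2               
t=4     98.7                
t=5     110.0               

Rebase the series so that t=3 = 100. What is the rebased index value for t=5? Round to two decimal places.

109.78

Rebased(t=5) = 110.0 / 100.2 × 100 = 109.7804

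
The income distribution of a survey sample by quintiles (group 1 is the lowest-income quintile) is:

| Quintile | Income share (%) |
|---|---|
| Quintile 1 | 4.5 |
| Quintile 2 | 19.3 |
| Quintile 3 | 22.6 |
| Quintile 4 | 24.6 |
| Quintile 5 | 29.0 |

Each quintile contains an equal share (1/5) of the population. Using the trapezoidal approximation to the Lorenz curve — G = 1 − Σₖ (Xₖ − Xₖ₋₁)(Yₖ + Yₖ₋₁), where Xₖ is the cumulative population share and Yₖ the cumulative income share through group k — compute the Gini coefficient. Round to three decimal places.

Cumulative income shares Yₖ: 0.0450, 0.2380, 0.4640, 0.7100, 1.0000
Σ (Xₖ−Xₖ₋₁)(Yₖ+Yₖ₋₁) = (1/5)(0.0450+0.0000) + (1/5)(0.2380+0.0450) + (1/5)(0.4640+0.2380) + (1/5)(0.7100+0.4640) + (1/5)(1.0000+0.7100)
  = 0.0090 + 0.0566 + 0.1404 + 0.2348 + 0.3420 = 0.7828
G = 1 − 0.7828 = 0.2172

0.217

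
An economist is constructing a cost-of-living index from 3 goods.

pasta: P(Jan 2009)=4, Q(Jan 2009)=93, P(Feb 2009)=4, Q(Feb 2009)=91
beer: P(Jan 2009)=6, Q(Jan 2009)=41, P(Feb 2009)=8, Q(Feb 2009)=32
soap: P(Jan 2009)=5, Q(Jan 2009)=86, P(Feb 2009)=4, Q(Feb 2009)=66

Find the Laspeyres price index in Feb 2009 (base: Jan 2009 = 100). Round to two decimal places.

Laspeyres price index uses base-period quantities as weights.
ΣP(Feb 2009)·Q(Jan 2009) = 4×93 + 8×41 + 4×86 = 372 + 328 + 344 = 1044
ΣP(Jan 2009)·Q(Jan 2009) = 4×93 + 6×41 + 5×86 = 372 + 246 + 430 = 1048
Index = 1044 / 1048 × 100 = 99.6183

99.62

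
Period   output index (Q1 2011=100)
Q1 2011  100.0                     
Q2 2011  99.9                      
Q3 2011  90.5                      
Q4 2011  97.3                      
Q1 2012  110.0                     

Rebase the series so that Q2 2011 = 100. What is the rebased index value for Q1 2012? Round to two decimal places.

Rebased(Q1 2012) = 110.0 / 99.9 × 100 = 110.1101

110.11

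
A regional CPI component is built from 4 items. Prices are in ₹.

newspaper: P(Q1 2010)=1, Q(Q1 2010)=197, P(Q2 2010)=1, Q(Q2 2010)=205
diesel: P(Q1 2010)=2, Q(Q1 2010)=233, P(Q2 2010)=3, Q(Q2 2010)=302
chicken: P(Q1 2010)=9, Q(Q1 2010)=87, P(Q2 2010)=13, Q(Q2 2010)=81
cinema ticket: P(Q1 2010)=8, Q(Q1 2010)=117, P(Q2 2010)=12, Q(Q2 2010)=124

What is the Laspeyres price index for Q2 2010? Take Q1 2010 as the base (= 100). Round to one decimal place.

Laspeyres price index uses base-period quantities as weights.
ΣP(Q2 2010)·Q(Q1 2010) = 1×197 + 3×233 + 13×87 + 12×117 = 197 + 699 + 1131 + 1404 = 3431
ΣP(Q1 2010)·Q(Q1 2010) = 1×197 + 2×233 + 9×87 + 8×117 = 197 + 466 + 783 + 936 = 2382
Index = 3431 / 2382 × 100 = 144.0386

144.0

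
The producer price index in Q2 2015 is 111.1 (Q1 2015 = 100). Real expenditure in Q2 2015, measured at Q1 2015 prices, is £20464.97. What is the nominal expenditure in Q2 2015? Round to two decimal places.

22736.58

Nominal = Real × (Index/100) = 20464.97 × (111.1/100)
        = 20464.97 × 1.111 = 22736.5817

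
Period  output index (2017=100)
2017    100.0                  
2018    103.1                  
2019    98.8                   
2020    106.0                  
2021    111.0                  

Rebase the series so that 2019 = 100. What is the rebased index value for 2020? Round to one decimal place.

Rebased(2020) = 106.0 / 98.8 × 100 = 107.2874

107.3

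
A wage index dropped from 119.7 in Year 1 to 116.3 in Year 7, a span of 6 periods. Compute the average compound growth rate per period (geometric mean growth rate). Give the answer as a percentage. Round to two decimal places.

Growth factor = (116.3/119.7)^(1/6) = (0.971596)^(1/6) = 0.995209
Growth rate = 0.995209 − 1 = -0.004791 = -0.4791%

-0.48%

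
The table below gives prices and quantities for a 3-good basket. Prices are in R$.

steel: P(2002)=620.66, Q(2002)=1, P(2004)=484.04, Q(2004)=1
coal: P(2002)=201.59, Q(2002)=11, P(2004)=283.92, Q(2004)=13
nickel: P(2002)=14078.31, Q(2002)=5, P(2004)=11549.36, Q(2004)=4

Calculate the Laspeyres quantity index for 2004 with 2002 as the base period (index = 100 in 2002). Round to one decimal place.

81.3

Laspeyres quantity index uses base-period prices as weights.
ΣP(2002)·Q(2004) = 620.66×1 + 201.59×13 + 14078.31×4 = 620.66 + 2620.67 + 56313.24 = 59554.57
ΣP(2002)·Q(2002) = 620.66×1 + 201.59×11 + 14078.31×5 = 620.66 + 2217.49 + 70391.55 = 73229.7
Index = 59554.57 / 73229.7 × 100 = 81.3257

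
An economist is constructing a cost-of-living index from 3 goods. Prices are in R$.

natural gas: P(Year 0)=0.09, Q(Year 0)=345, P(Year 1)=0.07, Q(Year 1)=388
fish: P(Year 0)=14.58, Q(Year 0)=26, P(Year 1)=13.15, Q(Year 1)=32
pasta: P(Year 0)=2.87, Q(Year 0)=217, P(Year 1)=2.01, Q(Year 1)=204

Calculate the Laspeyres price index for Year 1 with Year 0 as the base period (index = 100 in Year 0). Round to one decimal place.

77.7

Laspeyres price index uses base-period quantities as weights.
ΣP(Year 1)·Q(Year 0) = 0.07×345 + 13.15×26 + 2.01×217 = 24.15 + 341.9 + 436.17 = 802.22
ΣP(Year 0)·Q(Year 0) = 0.09×345 + 14.58×26 + 2.87×217 = 31.05 + 379.08 + 622.79 = 1032.92
Index = 802.22 / 1032.92 × 100 = 77.6653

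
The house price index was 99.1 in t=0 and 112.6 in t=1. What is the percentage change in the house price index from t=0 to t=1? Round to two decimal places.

13.62%

Change = (112.6 − 99.1) / 99.1 × 100
       = 13.5 / 99.1 × 100 = 13.6226%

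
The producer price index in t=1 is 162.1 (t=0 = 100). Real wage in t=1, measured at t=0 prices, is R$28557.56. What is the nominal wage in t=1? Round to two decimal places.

46291.80

Nominal = Real × (Index/100) = 28557.56 × (162.1/100)
        = 28557.56 × 1.621 = 46291.8048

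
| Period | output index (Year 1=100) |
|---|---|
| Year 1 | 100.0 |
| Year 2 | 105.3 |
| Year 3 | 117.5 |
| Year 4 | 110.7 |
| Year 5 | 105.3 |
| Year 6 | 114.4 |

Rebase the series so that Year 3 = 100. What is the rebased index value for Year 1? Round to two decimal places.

85.11

Rebased(Year 1) = 100.0 / 117.5 × 100 = 85.1064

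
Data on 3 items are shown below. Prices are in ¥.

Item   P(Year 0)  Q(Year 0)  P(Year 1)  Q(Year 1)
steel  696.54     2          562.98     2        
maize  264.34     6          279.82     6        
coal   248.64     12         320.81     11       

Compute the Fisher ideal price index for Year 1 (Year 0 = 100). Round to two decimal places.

Laspeyres component (base-period weights):
ΣP(Year 1)Q(Year 0) = 562.98×2 + 279.82×6 + 320.81×12 = 1125.96 + 1678.92 + 3849.72 = 6654.6
ΣP(Year 0)Q(Year 0) = 696.54×2 + 264.34×6 + 248.64×12 = 1393.08 + 1586.04 + 2983.68 = 5962.8
L = 6654.6 / 5962.8 × 100 = 111.6019
Paasche component (current-period weights):
ΣP(Year 1)Q(Year 1) = 562.98×2 + 279.82×6 + 320.81×11 = 1125.96 + 1678.92 + 3528.91 = 6333.79
ΣP(Year 0)Q(Year 1) = 696.54×2 + 264.34×6 + 248.64×11 = 1393.08 + 1586.04 + 2735.04 = 5714.16
P = 6333.79 / 5714.16 × 100 = 110.8438
Fisher = √(L × P) = √(111.6019 × 110.8438) = 111.2222

111.22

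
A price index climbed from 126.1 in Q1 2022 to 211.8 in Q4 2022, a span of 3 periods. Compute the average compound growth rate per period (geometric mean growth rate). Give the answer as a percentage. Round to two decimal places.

Growth factor = (211.8/126.1)^(1/3) = (1.679619)^(1/3) = 1.188695
Growth rate = 1.188695 − 1 = 0.188695 = 18.8695%

18.87%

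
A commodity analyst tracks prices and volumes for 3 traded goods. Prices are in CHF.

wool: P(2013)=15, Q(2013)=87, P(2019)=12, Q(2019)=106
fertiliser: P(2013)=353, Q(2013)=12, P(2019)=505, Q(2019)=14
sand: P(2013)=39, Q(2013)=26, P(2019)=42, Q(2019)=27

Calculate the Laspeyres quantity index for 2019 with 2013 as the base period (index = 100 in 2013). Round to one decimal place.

115.7

Laspeyres quantity index uses base-period prices as weights.
ΣP(2013)·Q(2019) = 15×106 + 353×14 + 39×27 = 1590 + 4942 + 1053 = 7585
ΣP(2013)·Q(2013) = 15×87 + 353×12 + 39×26 = 1305 + 4236 + 1014 = 6555
Index = 7585 / 6555 × 100 = 115.7132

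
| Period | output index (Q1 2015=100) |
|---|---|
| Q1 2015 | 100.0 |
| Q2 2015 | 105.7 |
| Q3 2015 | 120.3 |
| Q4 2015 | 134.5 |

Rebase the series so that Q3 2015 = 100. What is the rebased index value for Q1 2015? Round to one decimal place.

Rebased(Q1 2015) = 100.0 / 120.3 × 100 = 83.1255

83.1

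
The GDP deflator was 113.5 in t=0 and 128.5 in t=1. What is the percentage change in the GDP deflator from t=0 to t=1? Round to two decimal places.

Change = (128.5 − 113.5) / 113.5 × 100
       = 15.0 / 113.5 × 100 = 13.2159%

13.22%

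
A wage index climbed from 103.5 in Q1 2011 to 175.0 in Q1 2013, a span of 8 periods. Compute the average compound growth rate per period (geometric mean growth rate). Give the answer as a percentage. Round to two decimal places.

Growth factor = (175.0/103.5)^(1/8) = (1.690821)^(1/8) = 1.067855
Growth rate = 1.067855 − 1 = 0.067855 = 6.7855%

6.79%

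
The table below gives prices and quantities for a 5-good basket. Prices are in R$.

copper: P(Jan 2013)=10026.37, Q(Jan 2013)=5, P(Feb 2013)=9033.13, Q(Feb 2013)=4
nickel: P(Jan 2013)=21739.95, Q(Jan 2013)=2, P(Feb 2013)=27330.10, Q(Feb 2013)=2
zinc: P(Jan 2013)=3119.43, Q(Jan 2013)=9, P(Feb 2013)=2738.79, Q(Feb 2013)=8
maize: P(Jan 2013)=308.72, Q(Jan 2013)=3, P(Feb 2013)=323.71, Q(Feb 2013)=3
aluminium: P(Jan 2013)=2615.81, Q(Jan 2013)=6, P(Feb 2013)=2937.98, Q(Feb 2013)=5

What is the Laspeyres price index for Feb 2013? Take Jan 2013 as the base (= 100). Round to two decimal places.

103.45

Laspeyres price index uses base-period quantities as weights.
ΣP(Feb 2013)·Q(Jan 2013) = 9033.13×5 + 27330.10×2 + 2738.79×9 + 323.71×3 + 2937.98×6 = 45165.65 + 54660.2 + 24649.11 + 971.13 + 17627.88 = 143073.97
ΣP(Jan 2013)·Q(Jan 2013) = 10026.37×5 + 21739.95×2 + 3119.43×9 + 308.72×3 + 2615.81×6 = 50131.85 + 43479.9 + 28074.87 + 926.16 + 15694.86 = 138307.64
Index = 143073.97 / 138307.64 × 100 = 103.4462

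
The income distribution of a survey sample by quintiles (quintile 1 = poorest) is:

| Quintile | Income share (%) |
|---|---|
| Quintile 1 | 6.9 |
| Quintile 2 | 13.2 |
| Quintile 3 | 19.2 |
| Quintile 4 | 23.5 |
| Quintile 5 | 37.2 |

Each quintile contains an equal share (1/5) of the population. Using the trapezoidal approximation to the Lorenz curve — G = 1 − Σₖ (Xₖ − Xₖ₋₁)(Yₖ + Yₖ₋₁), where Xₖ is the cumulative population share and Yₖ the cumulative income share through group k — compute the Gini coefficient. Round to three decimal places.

Cumulative income shares Yₖ: 0.0690, 0.2010, 0.3930, 0.6280, 1.0000
Σ (Xₖ−Xₖ₋₁)(Yₖ+Yₖ₋₁) = (1/5)(0.0690+0.0000) + (1/5)(0.2010+0.0690) + (1/5)(0.3930+0.2010) + (1/5)(0.6280+0.3930) + (1/5)(1.0000+0.6280)
  = 0.0138 + 0.0540 + 0.1188 + 0.2042 + 0.3256 = 0.7164
G = 1 − 0.7164 = 0.2836

0.284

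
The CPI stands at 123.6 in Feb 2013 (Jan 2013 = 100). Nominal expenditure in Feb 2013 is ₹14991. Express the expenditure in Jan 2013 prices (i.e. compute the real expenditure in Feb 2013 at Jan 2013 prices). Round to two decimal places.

Real = Nominal ÷ (Index/100) = 14991 ÷ (123.6/100)
     = 14991 ÷ 1.236 = 12128.6408

12128.64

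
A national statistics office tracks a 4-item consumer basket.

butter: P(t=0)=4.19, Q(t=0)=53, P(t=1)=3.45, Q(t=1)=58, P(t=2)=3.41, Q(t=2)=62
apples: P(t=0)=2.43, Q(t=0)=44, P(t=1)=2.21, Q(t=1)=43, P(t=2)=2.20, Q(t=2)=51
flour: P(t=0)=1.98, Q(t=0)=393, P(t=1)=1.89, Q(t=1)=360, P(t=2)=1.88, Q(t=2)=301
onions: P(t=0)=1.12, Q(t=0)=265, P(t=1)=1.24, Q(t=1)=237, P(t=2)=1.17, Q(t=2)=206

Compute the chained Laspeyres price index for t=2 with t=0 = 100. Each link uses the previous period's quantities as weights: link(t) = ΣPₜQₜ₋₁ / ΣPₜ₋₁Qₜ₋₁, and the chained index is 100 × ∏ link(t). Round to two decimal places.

Link t=0→t=1:
ΣP(t=1)Q(t=0) = 3.45×53 + 2.21×44 + 1.89×393 + 1.24×265 = 182.85 + 97.24 + 742.77 + 328.6 = 1351.46
ΣP(t=0)Q(t=0) = 4.19×53 + 2.43×44 + 1.98×393 + 1.12×265 = 222.07 + 106.92 + 778.14 + 296.8 = 1403.93
link = 1351.46/1403.93 = 0.962626
Link t=1→t=2:
ΣP(t=2)Q(t=1) = 3.41×58 + 2.20×43 + 1.88×360 + 1.17×237 = 197.78 + 94.6 + 676.8 + 277.29 = 1246.47
ΣP(t=1)Q(t=1) = 3.45×58 + 2.21×43 + 1.89×360 + 1.24×237 = 200.1 + 95.03 + 680.4 + 293.88 = 1269.41
link = 1246.47/1269.41 = 0.981929
Chained index = 100 × 0.962626 × 0.981929 = 94.5230

94.52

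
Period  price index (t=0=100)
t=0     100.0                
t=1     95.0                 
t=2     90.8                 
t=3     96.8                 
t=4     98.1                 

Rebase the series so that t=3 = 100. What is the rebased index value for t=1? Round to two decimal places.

Rebased(t=1) = 95.0 / 96.8 × 100 = 98.1405

98.14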